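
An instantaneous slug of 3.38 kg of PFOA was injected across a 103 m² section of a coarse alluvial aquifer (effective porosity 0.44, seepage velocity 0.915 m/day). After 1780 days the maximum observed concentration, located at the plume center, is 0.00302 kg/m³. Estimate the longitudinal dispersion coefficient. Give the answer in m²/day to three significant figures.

0.0273 m²/day

At the plume center C_max = M/(n_e·A·√(4πDt)), so D = M²/(4πt·(n_e·A·C_max)²).
n_e·A·C_max = 0.44 × 103 × 0.00302 = 0.1369 kg/m.
D = 3.38²/(4π × 1780 × 0.1369²) = 0.0273 m²/day.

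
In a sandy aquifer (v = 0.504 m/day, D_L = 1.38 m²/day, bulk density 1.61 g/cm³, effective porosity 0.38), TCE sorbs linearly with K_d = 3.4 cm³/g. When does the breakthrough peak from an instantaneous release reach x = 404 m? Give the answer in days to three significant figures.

12300 days

Retardation factor R = 1 + ρ_b·K_d/n = 1 + 1.61 × 3.4/0.38 = 15.41.
Sorption retards both mechanisms: v_R = v/R = 0.03271 m/day, D_R = D/R = 0.08955 m²/day.
Peak time from v_R²t² + 2D_R t − x² = 0: t = (√(D_R² + v_R²x²) − D_R)/v_R².
√(D_R² + v_R²x²) = √(0.08955² + 0.03271² × 404²) = 13.22; v_R² = 0.001070.
t = (13.22 − 0.08955)/0.001070 = 12300 days.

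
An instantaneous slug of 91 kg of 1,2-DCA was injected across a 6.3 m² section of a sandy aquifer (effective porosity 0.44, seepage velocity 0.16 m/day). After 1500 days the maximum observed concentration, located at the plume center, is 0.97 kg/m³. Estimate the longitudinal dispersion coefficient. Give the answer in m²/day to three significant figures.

At the plume center C_max = M/(n_e·A·√(4πDt)), so D = M²/(4πt·(n_e·A·C_max)²).
n_e·A·C_max = 0.44 × 6.3 × 0.97 = 2.689 kg/m.
D = 91²/(4π × 1500 × 2.689²) = 0.0608 m²/day.

0.0608 m²/day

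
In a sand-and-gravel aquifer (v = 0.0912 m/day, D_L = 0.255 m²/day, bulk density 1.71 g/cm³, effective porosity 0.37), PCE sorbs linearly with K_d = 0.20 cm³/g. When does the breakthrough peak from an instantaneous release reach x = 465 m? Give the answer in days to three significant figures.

Retardation factor R = 1 + ρ_b·K_d/n = 1 + 1.71 × 0.20/0.37 = 1.924.
Sorption retards both mechanisms: v_R = v/R = 0.04740 m/day, D_R = D/R = 0.1325 m²/day.
Peak time from v_R²t² + 2D_R t − x² = 0: t = (√(D_R² + v_R²x²) − D_R)/v_R².
√(D_R² + v_R²x²) = √(0.1325² + 0.04740² × 465²) = 22.04; v_R² = 0.002247.
t = (22.04 − 0.1325)/0.002247 = 9750 days.

9750 days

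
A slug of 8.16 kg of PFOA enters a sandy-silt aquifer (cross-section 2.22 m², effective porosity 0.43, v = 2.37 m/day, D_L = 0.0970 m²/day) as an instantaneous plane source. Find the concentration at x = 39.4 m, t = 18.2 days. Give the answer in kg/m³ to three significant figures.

0.252 kg/m³

For an instantaneous plane source, C(x,t) = M/(n_e·A·√(4πDt)) · exp(−(x−vt)²/(4Dt)), with n_e·A the pore (flow) area.
Plume center vt = 2.37 × 18.2 = 43.134 m, so the well at 39.4 m is 3.734 m upgradient of the peak.
√(4πDt) = 4.710 m, giving peak height M/(n_e·A·√(4πDt)) = 8.16/(0.43 × 2.22 × 4.710) = 1.815 kg/m³.
(x−vt)²/(4Dt) = (-3.734)²/(4 × 0.0970 × 18.2) = 1.974; exp(−1.974) = 0.1389.
C = 1.815 × 0.1389 = 0.252 kg/m³.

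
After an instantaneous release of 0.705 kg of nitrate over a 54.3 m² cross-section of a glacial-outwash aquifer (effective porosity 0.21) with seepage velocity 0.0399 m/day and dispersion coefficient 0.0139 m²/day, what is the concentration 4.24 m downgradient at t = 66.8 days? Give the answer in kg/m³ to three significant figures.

0.00928 kg/m³

For an instantaneous plane source, C(x,t) = M/(n_e·A·√(4πDt)) · exp(−(x−vt)²/(4Dt)), with n_e·A the pore (flow) area.
Plume center vt = 0.0399 × 66.8 = 2.66532 m, so the well at 4.24 m is 1.57468 m downgradient of the peak.
√(4πDt) = 3.416 m, giving peak height M/(n_e·A·√(4πDt)) = 0.705/(0.21 × 54.3 × 3.416) = 0.01810 kg/m³.
(x−vt)²/(4Dt) = (1.57468)²/(4 × 0.0139 × 66.8) = 0.6676; exp(−0.6676) = 0.5129.
C = 0.01810 × 0.5129 = 0.00928 kg/m³.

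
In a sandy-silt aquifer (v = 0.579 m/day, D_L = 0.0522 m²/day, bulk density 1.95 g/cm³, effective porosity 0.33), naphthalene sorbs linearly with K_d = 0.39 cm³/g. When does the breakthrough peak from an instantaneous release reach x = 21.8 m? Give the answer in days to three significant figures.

Retardation factor R = 1 + ρ_b·K_d/n = 1 + 1.95 × 0.39/0.33 = 3.305.
Sorption retards both mechanisms: v_R = v/R = 0.1752 m/day, D_R = D/R = 0.01579 m²/day.
Peak time from v_R²t² + 2D_R t − x² = 0: t = (√(D_R² + v_R²x²) − D_R)/v_R².
√(D_R² + v_R²x²) = √(0.01579² + 0.1752² × 21.8²) = 3.819; v_R² = 0.03070.
t = (3.819 − 0.01579)/0.03070 = 124 days.

124 days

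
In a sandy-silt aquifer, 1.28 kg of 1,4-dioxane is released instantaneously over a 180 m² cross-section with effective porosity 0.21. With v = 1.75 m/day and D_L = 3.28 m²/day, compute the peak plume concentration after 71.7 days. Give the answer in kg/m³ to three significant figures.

The peak of an instantaneous 1D plume sits at x = vt; there the Gaussian factor is 1 and C_max = M/(n_e·A·√(4πDt)), where n_e·A is the pore area the mass is dissolved in.
√(4πDt) = √(4π × 3.28 × 71.7) = 54.36 m, so C_max = 1.28/(0.21 × 180 × 54.36) = 0.000623 kg/m³.

0.000623 kg/m³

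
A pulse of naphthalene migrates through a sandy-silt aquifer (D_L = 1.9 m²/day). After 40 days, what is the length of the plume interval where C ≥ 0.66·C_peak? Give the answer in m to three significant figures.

The plume is Gaussian with σ = √(2Dt) = √(2 × 1.9 × 40) = 12.33 m.
C/C_peak = exp(−Δx²/(2σ²)) = 0.66 ⇒ Δx = σ·√(−2 ln 0.66) = 12.33 × 0.9116 = 11.24 m.
Width = 2Δx = 22.5 m.

22.5 m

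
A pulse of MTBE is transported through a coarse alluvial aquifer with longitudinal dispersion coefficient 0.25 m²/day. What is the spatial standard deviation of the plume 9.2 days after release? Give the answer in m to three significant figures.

2.14 m

Dispersive spreading gives a Gaussian with σ² = 2Dt; advection only shifts the center.
σ = √(2 × 0.25 × 9.2) = 2.14 m.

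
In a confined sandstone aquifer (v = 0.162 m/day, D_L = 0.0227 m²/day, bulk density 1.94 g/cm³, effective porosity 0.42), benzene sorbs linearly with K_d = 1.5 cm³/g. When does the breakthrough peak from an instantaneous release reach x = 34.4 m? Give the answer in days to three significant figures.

Retardation factor R = 1 + ρ_b·K_d/n = 1 + 1.94 × 1.5/0.42 = 7.929.
Sorption retards both mechanisms: v_R = v/R = 0.02043 m/day, D_R = D/R = 0.002863 m²/day.
Peak time from v_R²t² + 2D_R t − x² = 0: t = (√(D_R² + v_R²x²) − D_R)/v_R².
√(D_R² + v_R²x²) = √(0.002863² + 0.02043² × 34.4²) = 0.7028; v_R² = 0.0004174.
t = (0.7028 − 0.002863)/0.0004174 = 1680 days.

1680 days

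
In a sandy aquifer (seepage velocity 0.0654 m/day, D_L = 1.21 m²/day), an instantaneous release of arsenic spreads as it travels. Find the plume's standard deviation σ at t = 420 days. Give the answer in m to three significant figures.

31.9 m

Dispersive spreading gives a Gaussian with σ² = 2Dt; advection only shifts the center.
σ = √(2 × 1.21 × 420) = 31.9 m.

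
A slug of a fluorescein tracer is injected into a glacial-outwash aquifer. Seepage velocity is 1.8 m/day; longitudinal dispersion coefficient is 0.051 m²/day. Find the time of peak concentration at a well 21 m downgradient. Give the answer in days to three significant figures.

For the 1D instantaneous-source solution, setting ∂C/∂t = 0 at fixed x gives v²t² + 2Dt − x² = 0, so t = (√(D² + v²x²) − D)/v².
√(D² + v²x²) = √(0.051² + 1.8² × 21²) = 37.80; v² = 3.24.
t = (37.80 − 0.051)/3.24 = 11.7 days (vs. the pure-advection estimate x/v = 11.7 d).

11.7 days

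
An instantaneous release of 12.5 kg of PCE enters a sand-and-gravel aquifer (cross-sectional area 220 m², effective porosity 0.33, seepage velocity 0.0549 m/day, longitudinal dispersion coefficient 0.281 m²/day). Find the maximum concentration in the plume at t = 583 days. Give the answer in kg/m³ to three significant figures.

0.00379 kg/m³

The peak of an instantaneous 1D plume sits at x = vt; there the Gaussian factor is 1 and C_max = M/(n_e·A·√(4πDt)), where n_e·A is the pore area the mass is dissolved in.
√(4πDt) = √(4π × 0.281 × 583) = 45.37 m, so C_max = 12.5/(0.33 × 220 × 45.37) = 0.00379 kg/m³.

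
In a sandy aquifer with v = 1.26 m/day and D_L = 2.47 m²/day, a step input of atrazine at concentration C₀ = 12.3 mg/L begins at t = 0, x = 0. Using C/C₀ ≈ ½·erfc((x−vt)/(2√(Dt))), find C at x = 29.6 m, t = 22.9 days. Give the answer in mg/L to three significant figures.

For a continuous step input, C/C₀ ≈ ½·erfc((x−vt)/(2√(Dt))).
vt = 1.26 × 22.9 = 28.854 m and 2√(Dt) = 2√(2.47 × 22.9) = 15.04 m.
Argument (x−vt)/(2√(Dt)) = (29.6 − 28.854)/15.04 = 0.04960; ½·erfc(0.04960) = 0.4720.
C = 12.3 × 0.4720 = 5.81 mg/L.

5.81 mg/L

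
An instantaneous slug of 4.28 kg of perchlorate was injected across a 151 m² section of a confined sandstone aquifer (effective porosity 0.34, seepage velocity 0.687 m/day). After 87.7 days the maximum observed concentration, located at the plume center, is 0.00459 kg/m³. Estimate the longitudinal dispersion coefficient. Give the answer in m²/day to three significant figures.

At the plume center C_max = M/(n_e·A·√(4πDt)), so D = M²/(4πt·(n_e·A·C_max)²).
n_e·A·C_max = 0.34 × 151 × 0.00459 = 0.2357 kg/m.
D = 4.28²/(4π × 87.7 × 0.2357²) = 0.299 m²/day.

0.299 m²/day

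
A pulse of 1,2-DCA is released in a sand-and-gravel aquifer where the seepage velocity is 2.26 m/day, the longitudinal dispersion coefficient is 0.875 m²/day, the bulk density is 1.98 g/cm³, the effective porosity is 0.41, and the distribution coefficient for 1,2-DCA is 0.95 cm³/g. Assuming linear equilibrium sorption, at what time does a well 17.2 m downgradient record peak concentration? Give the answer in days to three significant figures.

Retardation factor R = 1 + ρ_b·K_d/n = 1 + 1.98 × 0.95/0.41 = 5.588.
Sorption retards both mechanisms: v_R = v/R = 0.4044 m/day, D_R = D/R = 0.1566 m²/day.
Peak time from v_R²t² + 2D_R t − x² = 0: t = (√(D_R² + v_R²x²) − D_R)/v_R².
√(D_R² + v_R²x²) = √(0.1566² + 0.4044² × 17.2²) = 6.957; v_R² = 0.1635.
t = (6.957 − 0.1566)/0.1635 = 41.6 days.

41.6 days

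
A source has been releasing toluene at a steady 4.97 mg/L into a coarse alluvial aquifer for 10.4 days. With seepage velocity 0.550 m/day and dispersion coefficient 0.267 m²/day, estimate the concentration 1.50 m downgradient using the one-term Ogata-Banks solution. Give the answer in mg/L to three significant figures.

For a continuous step input, C/C₀ ≈ ½·erfc((x−vt)/(2√(Dt))).
vt = 0.550 × 10.4 = 5.72 m and 2√(Dt) = 2√(0.267 × 10.4) = 3.333 m.
Argument (x−vt)/(2√(Dt)) = (1.50 − 5.72)/3.333 = -1.266; ½·erfc(-1.266) = 0.9633.
C = 4.97 × 0.9633 = 4.79 mg/L.

4.79 mg/L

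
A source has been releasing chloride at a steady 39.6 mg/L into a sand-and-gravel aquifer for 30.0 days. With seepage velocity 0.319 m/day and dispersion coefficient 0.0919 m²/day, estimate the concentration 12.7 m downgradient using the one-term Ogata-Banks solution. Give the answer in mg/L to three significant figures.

For a continuous step input, C/C₀ ≈ ½·erfc((x−vt)/(2√(Dt))).
vt = 0.319 × 30.0 = 9.57 m and 2√(Dt) = 2√(0.0919 × 30.0) = 3.321 m.
Argument (x−vt)/(2√(Dt)) = (12.7 − 9.57)/3.321 = 0.9425; ½·erfc(0.9425) = 0.09128.
C = 39.6 × 0.09128 = 3.61 mg/L.

3.61 mg/L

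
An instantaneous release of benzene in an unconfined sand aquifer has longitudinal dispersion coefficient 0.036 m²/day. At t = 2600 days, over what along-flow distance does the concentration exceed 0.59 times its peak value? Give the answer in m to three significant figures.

28.1 m

The plume is Gaussian with σ = √(2Dt) = √(2 × 0.036 × 2600) = 13.68 m.
C/C_peak = exp(−Δx²/(2σ²)) = 0.59 ⇒ Δx = σ·√(−2 ln 0.59) = 13.68 × 1.027 = 14.05 m.
Width = 2Δx = 28.1 m.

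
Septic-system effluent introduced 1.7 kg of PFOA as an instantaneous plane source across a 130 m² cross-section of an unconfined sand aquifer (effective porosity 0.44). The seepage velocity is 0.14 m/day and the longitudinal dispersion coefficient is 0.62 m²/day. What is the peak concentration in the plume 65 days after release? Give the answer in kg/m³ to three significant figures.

0.00132 kg/m³

The peak of an instantaneous 1D plume sits at x = vt; there the Gaussian factor is 1 and C_max = M/(n_e·A·√(4πDt)), where n_e·A is the pore area the mass is dissolved in.
√(4πDt) = √(4π × 0.62 × 65) = 22.50 m, so C_max = 1.7/(0.44 × 130 × 22.50) = 0.00132 kg/m³.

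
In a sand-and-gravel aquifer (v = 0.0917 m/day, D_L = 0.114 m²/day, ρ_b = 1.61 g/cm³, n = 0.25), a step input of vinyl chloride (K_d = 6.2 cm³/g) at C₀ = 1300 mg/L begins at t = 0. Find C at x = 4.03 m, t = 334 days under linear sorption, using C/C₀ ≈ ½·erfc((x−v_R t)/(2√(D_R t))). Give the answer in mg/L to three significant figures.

Retardation factor R = 1 + ρ_b·K_d/n = 1 + 1.61 × 6.2/0.25 = 40.93.
Sorption retards both mechanisms: v_R = v/R = 0.002240 m/day, D_R = D/R = 0.002785 m²/day.
v_R·t = 0.002240 × 334 = 0.74816 m; 2√(D_R t) = 1.929 m; argument = (4.03 − 0.74816)/1.929 = 1.701.
C = C₀ × ½·erfc(1.701) = 1300 × 0.008073 = 10.5 mg/L.

10.5 mg/L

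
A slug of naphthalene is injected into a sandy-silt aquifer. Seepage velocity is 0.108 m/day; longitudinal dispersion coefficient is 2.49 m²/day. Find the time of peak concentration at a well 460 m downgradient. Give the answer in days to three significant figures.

4050 days

For the 1D instantaneous-source solution, setting ∂C/∂t = 0 at fixed x gives v²t² + 2Dt − x² = 0, so t = (√(D² + v²x²) − D)/v².
√(D² + v²x²) = √(2.49² + 0.108² × 460²) = 49.74; v² = 0.011664.
t = (49.74 − 2.49)/0.011664 = 4050 days (vs. the pure-advection estimate x/v = 4260 d).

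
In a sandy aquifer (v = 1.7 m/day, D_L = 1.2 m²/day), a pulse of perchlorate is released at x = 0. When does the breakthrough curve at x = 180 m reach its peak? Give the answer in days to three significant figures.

For the 1D instantaneous-source solution, setting ∂C/∂t = 0 at fixed x gives v²t² + 2Dt − x² = 0, so t = (√(D² + v²x²) − D)/v².
√(D² + v²x²) = √(1.2² + 1.7² × 180²) = 306.0; v² = 2.89.
t = (306.0 − 1.2)/2.89 = 105 days (vs. the pure-advection estimate x/v = 106 d).

105 days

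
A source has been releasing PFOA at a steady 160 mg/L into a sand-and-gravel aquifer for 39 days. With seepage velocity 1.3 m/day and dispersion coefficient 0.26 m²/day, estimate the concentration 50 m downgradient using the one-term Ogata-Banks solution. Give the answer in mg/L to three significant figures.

For a continuous step input, C/C₀ ≈ ½·erfc((x−vt)/(2√(Dt))).
vt = 1.3 × 39 = 50.7 m and 2√(Dt) = 2√(0.26 × 39) = 6.369 m.
Argument (x−vt)/(2√(Dt)) = (50 − 50.7)/6.369 = -0.1099; ½·erfc(-0.1099) = 0.5618.
C = 160 × 0.5618 = 89.9 mg/L.

89.9 mg/L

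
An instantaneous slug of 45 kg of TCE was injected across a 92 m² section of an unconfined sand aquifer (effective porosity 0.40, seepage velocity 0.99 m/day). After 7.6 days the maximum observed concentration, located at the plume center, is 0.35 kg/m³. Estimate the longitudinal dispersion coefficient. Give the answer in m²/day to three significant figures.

0.128 m²/day

At the plume center C_max = M/(n_e·A·√(4πDt)), so D = M²/(4πt·(n_e·A·C_max)²).
n_e·A·C_max = 0.40 × 92 × 0.35 = 12.88 kg/m.
D = 45²/(4π × 7.6 × 12.88²) = 0.128 m²/day.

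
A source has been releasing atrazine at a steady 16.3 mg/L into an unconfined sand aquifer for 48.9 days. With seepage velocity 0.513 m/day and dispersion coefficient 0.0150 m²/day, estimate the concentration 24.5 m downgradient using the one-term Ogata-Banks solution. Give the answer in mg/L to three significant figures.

For a continuous step input, C/C₀ ≈ ½·erfc((x−vt)/(2√(Dt))).
vt = 0.513 × 48.9 = 25.0857 m and 2√(Dt) = 2√(0.0150 × 48.9) = 1.713 m.
Argument (x−vt)/(2√(Dt)) = (24.5 − 25.0857)/1.713 = -0.3419; ½·erfc(-0.3419) = 0.6856.
C = 16.3 × 0.6856 = 11.2 mg/L.

11.2 mg/L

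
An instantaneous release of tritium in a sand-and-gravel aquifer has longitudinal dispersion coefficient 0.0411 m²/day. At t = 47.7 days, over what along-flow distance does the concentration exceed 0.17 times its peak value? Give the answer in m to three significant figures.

7.46 m

The plume is Gaussian with σ = √(2Dt) = √(2 × 0.0411 × 47.7) = 1.980 m.
C/C_peak = exp(−Δx²/(2σ²)) = 0.17 ⇒ Δx = σ·√(−2 ln 0.17) = 1.980 × 1.883 = 3.728 m.
Width = 2Δx = 7.46 m.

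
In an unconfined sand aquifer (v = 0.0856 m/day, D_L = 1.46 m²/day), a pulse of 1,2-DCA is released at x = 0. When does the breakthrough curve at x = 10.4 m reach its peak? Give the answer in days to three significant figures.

For the 1D instantaneous-source solution, setting ∂C/∂t = 0 at fixed x gives v²t² + 2Dt − x² = 0, so t = (√(D² + v²x²) − D)/v².
√(D² + v²x²) = √(1.46² + 0.0856² × 10.4²) = 1.710; v² = 0.00732736.
t = (1.710 − 1.46)/0.00732736 = 34.1 days (vs. the pure-advection estimate x/v = 121 d).

34.1 days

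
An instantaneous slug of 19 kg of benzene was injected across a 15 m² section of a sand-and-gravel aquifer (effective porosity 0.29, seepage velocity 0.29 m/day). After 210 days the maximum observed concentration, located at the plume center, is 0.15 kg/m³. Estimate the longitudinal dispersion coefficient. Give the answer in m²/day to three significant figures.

At the plume center C_max = M/(n_e·A·√(4πDt)), so D = M²/(4πt·(n_e·A·C_max)²).
n_e·A·C_max = 0.29 × 15 × 0.15 = 0.6525 kg/m.
D = 19²/(4π × 210 × 0.6525²) = 0.321 m²/day.

0.321 m²/day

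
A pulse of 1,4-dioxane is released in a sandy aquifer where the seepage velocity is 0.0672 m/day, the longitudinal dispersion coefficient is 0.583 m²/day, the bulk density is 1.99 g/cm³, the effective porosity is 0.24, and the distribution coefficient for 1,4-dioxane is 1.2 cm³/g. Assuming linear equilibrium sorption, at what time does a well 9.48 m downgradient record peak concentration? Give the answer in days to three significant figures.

Retardation factor R = 1 + ρ_b·K_d/n = 1 + 1.99 × 1.2/0.24 = 10.95.
Sorption retards both mechanisms: v_R = v/R = 0.006137 m/day, D_R = D/R = 0.05324 m²/day.
Peak time from v_R²t² + 2D_R t − x² = 0: t = (√(D_R² + v_R²x²) − D_R)/v_R².
√(D_R² + v_R²x²) = √(0.05324² + 0.006137² × 9.48²) = 0.07886; v_R² = 3.766e-05.
t = (0.07886 − 0.05324)/3.766e-05 = 680 days.

680 days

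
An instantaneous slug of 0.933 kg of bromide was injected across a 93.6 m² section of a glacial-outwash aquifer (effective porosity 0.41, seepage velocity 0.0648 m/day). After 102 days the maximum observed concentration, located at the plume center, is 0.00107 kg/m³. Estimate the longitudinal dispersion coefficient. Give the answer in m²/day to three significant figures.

At the plume center C_max = M/(n_e·A·√(4πDt)), so D = M²/(4πt·(n_e·A·C_max)²).
n_e·A·C_max = 0.41 × 93.6 × 0.00107 = 0.04106 kg/m.
D = 0.933²/(4π × 102 × 0.04106²) = 0.403 m²/day.

0.403 m²/day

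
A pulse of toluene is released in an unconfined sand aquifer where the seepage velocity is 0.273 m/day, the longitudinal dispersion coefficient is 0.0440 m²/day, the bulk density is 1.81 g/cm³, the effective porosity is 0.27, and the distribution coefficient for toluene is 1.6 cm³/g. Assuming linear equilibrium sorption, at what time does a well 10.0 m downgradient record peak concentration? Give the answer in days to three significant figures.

Retardation factor R = 1 + ρ_b·K_d/n = 1 + 1.81 × 1.6/0.27 = 11.73.
Sorption retards both mechanisms: v_R = v/R = 0.02327 m/day, D_R = D/R = 0.003751 m²/day.
Peak time from v_R²t² + 2D_R t − x² = 0: t = (√(D_R² + v_R²x²) − D_R)/v_R².
√(D_R² + v_R²x²) = √(0.003751² + 0.02327² × 10.0²) = 0.2327; v_R² = 0.0005415.
t = (0.2327 − 0.003751)/0.0005415 = 423 days.

423 days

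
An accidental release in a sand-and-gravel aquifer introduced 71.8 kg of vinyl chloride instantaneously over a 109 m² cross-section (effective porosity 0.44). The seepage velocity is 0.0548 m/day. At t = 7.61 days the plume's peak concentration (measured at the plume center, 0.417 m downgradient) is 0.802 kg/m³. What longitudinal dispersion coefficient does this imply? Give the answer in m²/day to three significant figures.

0.0364 m²/day

At the plume center C_max = M/(n_e·A·√(4πDt)), so D = M²/(4πt·(n_e·A·C_max)²).
n_e·A·C_max = 0.44 × 109 × 0.802 = 38.46 kg/m.
D = 71.8²/(4π × 7.61 × 38.46²) = 0.0364 m²/day.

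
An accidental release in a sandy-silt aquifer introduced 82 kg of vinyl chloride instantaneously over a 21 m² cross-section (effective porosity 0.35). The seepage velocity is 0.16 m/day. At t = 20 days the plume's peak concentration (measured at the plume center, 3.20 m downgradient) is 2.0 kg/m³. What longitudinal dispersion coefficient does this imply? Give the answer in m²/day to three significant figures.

0.124 m²/day

At the plume center C_max = M/(n_e·A·√(4πDt)), so D = M²/(4πt·(n_e·A·C_max)²).
n_e·A·C_max = 0.35 × 21 × 2.0 = 14.70 kg/m.
D = 82²/(4π × 20 × 14.70²) = 0.124 m²/day.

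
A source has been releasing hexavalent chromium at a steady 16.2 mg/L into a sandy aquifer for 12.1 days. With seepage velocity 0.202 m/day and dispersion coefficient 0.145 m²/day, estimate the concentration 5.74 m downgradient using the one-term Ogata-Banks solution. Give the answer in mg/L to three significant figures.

For a continuous step input, C/C₀ ≈ ½·erfc((x−vt)/(2√(Dt))).
vt = 0.202 × 12.1 = 2.4442 m and 2√(Dt) = 2√(0.145 × 12.1) = 2.649 m.
Argument (x−vt)/(2√(Dt)) = (5.74 − 2.4442)/2.649 = 1.244; ½·erfc(1.244) = 0.03926.
C = 16.2 × 0.03926 = 0.636 mg/L.

0.636 mg/L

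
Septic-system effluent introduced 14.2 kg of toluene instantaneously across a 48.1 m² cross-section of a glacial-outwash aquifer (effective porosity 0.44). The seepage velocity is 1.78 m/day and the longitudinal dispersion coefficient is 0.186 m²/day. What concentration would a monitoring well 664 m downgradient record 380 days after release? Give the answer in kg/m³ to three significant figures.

For an instantaneous plane source, C(x,t) = M/(n_e·A·√(4πDt)) · exp(−(x−vt)²/(4Dt)), with n_e·A the pore (flow) area.
Plume center vt = 1.78 × 380 = 676.4 m, so the well at 664 m is 12.4 m upgradient of the peak.
√(4πDt) = 29.80 m, giving peak height M/(n_e·A·√(4πDt)) = 14.2/(0.44 × 48.1 × 29.80) = 0.02252 kg/m³.
(x−vt)²/(4Dt) = (-12.4)²/(4 × 0.186 × 380) = 0.5439; exp(−0.5439) = 0.5805.
C = 0.02252 × 0.5805 = 0.0131 kg/m³.

0.0131 kg/m³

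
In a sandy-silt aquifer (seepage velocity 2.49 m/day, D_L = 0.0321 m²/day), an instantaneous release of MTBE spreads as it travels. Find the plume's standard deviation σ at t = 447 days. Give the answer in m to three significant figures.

5.36 m

Dispersive spreading gives a Gaussian with σ² = 2Dt; advection only shifts the center.
σ = √(2 × 0.0321 × 447) = 5.36 m.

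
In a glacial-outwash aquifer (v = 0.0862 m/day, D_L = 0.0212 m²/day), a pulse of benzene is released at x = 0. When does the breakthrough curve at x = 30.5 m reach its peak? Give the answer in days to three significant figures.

For the 1D instantaneous-source solution, setting ∂C/∂t = 0 at fixed x gives v²t² + 2Dt − x² = 0, so t = (√(D² + v²x²) − D)/v².
√(D² + v²x²) = √(0.0212² + 0.0862² × 30.5²) = 2.629; v² = 0.00743044.
t = (2.629 − 0.0212)/0.00743044 = 351 days (vs. the pure-advection estimate x/v = 354 d).

351 days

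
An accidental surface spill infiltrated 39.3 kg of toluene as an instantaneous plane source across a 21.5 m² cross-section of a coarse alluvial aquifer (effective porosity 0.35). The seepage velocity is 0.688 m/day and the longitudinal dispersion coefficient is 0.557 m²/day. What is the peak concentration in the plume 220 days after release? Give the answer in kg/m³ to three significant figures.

The peak of an instantaneous 1D plume sits at x = vt; there the Gaussian factor is 1 and C_max = M/(n_e·A·√(4πDt)), where n_e·A is the pore area the mass is dissolved in.
√(4πDt) = √(4π × 0.557 × 220) = 39.24 m, so C_max = 39.3/(0.35 × 21.5 × 39.24) = 0.133 kg/m³.

0.133 kg/m³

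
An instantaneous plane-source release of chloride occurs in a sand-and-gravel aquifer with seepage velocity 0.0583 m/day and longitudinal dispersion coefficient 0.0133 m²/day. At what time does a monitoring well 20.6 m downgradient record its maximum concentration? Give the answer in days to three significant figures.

349 days

For the 1D instantaneous-source solution, setting ∂C/∂t = 0 at fixed x gives v²t² + 2Dt − x² = 0, so t = (√(D² + v²x²) − D)/v².
√(D² + v²x²) = √(0.0133² + 0.0583² × 20.6²) = 1.201; v² = 0.00339889.
t = (1.201 − 0.0133)/0.00339889 = 349 days (vs. the pure-advection estimate x/v = 353 d).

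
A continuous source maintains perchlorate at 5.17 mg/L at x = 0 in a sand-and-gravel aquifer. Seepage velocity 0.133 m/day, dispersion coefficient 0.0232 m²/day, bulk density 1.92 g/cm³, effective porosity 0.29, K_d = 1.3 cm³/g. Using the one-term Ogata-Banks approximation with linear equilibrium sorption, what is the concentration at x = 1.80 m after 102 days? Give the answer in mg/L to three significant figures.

Retardation factor R = 1 + ρ_b·K_d/n = 1 + 1.92 × 1.3/0.29 = 9.607.
Sorption retards both mechanisms: v_R = v/R = 0.01384 m/day, D_R = D/R = 0.002415 m²/day.
v_R·t = 0.01384 × 102 = 1.41168 m; 2√(D_R t) = 0.9926 m; argument = (1.80 − 1.41168)/0.9926 = 0.3912.
C = C₀ × ½·erfc(0.3912) = 5.17 × 0.2900 = 1.50 mg/L.

1.50 mg/L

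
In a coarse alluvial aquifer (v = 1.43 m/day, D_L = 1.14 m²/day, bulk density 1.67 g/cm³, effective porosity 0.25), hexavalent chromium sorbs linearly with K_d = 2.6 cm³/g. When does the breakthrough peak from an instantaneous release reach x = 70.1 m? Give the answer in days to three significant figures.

890 days

Retardation factor R = 1 + ρ_b·K_d/n = 1 + 1.67 × 2.6/0.25 = 18.37.
Sorption retards both mechanisms: v_R = v/R = 0.07784 m/day, D_R = D/R = 0.06206 m²/day.
Peak time from v_R²t² + 2D_R t − x² = 0: t = (√(D_R² + v_R²x²) − D_R)/v_R².
√(D_R² + v_R²x²) = √(0.06206² + 0.07784² × 70.1²) = 5.457; v_R² = 0.006059.
t = (5.457 − 0.06206)/0.006059 = 890 days.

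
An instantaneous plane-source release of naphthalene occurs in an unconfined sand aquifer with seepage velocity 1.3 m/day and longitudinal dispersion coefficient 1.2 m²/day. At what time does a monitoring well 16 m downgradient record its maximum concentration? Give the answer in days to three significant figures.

For the 1D instantaneous-source solution, setting ∂C/∂t = 0 at fixed x gives v²t² + 2Dt − x² = 0, so t = (√(D² + v²x²) − D)/v².
√(D² + v²x²) = √(1.2² + 1.3² × 16²) = 20.83; v² = 1.69.
t = (20.83 − 1.2)/1.69 = 11.6 days (vs. the pure-advection estimate x/v = 12.3 d).

11.6 days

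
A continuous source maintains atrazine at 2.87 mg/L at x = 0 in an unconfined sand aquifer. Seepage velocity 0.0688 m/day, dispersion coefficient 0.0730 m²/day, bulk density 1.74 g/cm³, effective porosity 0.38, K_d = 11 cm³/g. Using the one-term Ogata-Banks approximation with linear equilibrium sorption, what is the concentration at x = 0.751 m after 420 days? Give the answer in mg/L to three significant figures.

Retardation factor R = 1 + ρ_b·K_d/n = 1 + 1.74 × 11/0.38 = 51.37.
Sorption retards both mechanisms: v_R = v/R = 0.001339 m/day, D_R = D/R = 0.001421 m²/day.
v_R·t = 0.001339 × 420 = 0.56238 m; 2√(D_R t) = 1.545 m; argument = (0.751 − 0.56238)/1.545 = 0.1221.
C = C₀ × ½·erfc(0.1221) = 2.87 × 0.4315 = 1.24 mg/L.

1.24 mg/L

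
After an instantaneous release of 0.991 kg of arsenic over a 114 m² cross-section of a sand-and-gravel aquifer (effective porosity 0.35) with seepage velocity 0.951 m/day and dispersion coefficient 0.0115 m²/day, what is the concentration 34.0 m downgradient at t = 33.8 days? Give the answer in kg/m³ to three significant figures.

0.00123 kg/m³

For an instantaneous plane source, C(x,t) = M/(n_e·A·√(4πDt)) · exp(−(x−vt)²/(4Dt)), with n_e·A the pore (flow) area.
Plume center vt = 0.951 × 33.8 = 32.1438 m, so the well at 34.0 m is 1.8562 m downgradient of the peak.
√(4πDt) = 2.210 m, giving peak height M/(n_e·A·√(4πDt)) = 0.991/(0.35 × 114 × 2.210) = 0.01124 kg/m³.
(x−vt)²/(4Dt) = (1.8562)²/(4 × 0.0115 × 33.8) = 2.216; exp(−2.216) = 0.1090.
C = 0.01124 × 0.1090 = 0.00123 kg/m³.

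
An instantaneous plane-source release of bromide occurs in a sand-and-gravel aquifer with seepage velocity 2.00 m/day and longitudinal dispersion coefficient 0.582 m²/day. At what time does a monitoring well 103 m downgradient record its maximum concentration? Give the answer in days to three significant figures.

51.4 days

For the 1D instantaneous-source solution, setting ∂C/∂t = 0 at fixed x gives v²t² + 2Dt − x² = 0, so t = (√(D² + v²x²) − D)/v².
√(D² + v²x²) = √(0.582² + 2.00² × 103²) = 206.0; v² = 4.
t = (206.0 − 0.582)/4 = 51.4 days (vs. the pure-advection estimate x/v = 51.5 d).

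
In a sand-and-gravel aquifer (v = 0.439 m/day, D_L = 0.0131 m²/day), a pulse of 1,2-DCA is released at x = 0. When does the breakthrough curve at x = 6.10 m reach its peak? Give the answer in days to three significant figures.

For the 1D instantaneous-source solution, setting ∂C/∂t = 0 at fixed x gives v²t² + 2Dt − x² = 0, so t = (√(D² + v²x²) − D)/v².
√(D² + v²x²) = √(0.0131² + 0.439² × 6.10²) = 2.678; v² = 0.192721.
t = (2.678 − 0.0131)/0.192721 = 13.8 days (vs. the pure-advection estimate x/v = 13.9 d).

13.8 days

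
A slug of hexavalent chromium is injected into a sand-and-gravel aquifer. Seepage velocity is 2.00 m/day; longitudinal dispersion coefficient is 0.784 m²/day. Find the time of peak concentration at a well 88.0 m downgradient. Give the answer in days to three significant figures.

For the 1D instantaneous-source solution, setting ∂C/∂t = 0 at fixed x gives v²t² + 2Dt − x² = 0, so t = (√(D² + v²x²) − D)/v².
√(D² + v²x²) = √(0.784² + 2.00² × 88.0²) = 176.0; v² = 4.
t = (176.0 − 0.784)/4 = 43.8 days (vs. the pure-advection estimate x/v = 44.0 d).

43.8 days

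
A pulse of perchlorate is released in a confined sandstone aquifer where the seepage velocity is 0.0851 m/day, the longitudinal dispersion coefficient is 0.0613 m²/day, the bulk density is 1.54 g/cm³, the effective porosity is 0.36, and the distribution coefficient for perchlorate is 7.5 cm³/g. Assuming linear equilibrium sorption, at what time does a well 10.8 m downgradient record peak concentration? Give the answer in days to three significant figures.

Retardation factor R = 1 + ρ_b·K_d/n = 1 + 1.54 × 7.5/0.36 = 33.08.
Sorption retards both mechanisms: v_R = v/R = 0.002573 m/day, D_R = D/R = 0.001853 m²/day.
Peak time from v_R²t² + 2D_R t − x² = 0: t = (√(D_R² + v_R²x²) − D_R)/v_R².
√(D_R² + v_R²x²) = √(0.001853² + 0.002573² × 10.8²) = 0.02785; v_R² = 6.620e-06.
t = (0.02785 − 0.001853)/6.620e-06 = 3930 days.

3930 days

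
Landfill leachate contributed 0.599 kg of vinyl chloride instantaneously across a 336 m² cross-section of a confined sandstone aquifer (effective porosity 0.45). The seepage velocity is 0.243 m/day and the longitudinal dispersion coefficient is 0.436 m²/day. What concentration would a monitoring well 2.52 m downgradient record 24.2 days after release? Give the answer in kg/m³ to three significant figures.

0.000263 kg/m³

For an instantaneous plane source, C(x,t) = M/(n_e·A·√(4πDt)) · exp(−(x−vt)²/(4Dt)), with n_e·A the pore (flow) area.
Plume center vt = 0.243 × 24.2 = 5.8806 m, so the well at 2.52 m is 3.3606 m upgradient of the peak.
√(4πDt) = 11.51 m, giving peak height M/(n_e·A·√(4πDt)) = 0.599/(0.45 × 336 × 11.51) = 0.0003442 kg/m³.
(x−vt)²/(4Dt) = (-3.3606)²/(4 × 0.436 × 24.2) = 0.2676; exp(−0.2676) = 0.7652.
C = 0.0003442 × 0.7652 = 0.000263 kg/m³.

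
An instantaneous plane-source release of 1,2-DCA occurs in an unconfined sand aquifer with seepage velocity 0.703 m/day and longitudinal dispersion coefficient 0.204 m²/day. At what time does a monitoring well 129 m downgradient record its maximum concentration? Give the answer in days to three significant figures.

For the 1D instantaneous-source solution, setting ∂C/∂t = 0 at fixed x gives v²t² + 2Dt − x² = 0, so t = (√(D² + v²x²) − D)/v².
√(D² + v²x²) = √(0.204² + 0.703² × 129²) = 90.69; v² = 0.494209.
t = (90.69 − 0.204)/0.494209 = 183 days (vs. the pure-advection estimate x/v = 183 d).

183 days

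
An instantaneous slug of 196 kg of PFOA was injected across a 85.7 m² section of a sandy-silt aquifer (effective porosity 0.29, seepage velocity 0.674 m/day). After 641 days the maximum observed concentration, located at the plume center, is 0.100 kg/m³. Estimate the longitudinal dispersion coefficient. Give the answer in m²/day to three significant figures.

0.772 m²/day

At the plume center C_max = M/(n_e·A·√(4πDt)), so D = M²/(4πt·(n_e·A·C_max)²).
n_e·A·C_max = 0.29 × 85.7 × 0.100 = 2.485 kg/m.
D = 196²/(4π × 641 × 2.485²) = 0.772 m²/day.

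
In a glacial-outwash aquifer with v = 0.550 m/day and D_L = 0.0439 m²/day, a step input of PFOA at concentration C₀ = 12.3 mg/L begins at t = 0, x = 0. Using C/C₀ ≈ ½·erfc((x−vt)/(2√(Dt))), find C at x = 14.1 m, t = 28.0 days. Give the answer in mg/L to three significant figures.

9.80 mg/L

For a continuous step input, C/C₀ ≈ ½·erfc((x−vt)/(2√(Dt))).
vt = 0.550 × 28.0 = 15.4 m and 2√(Dt) = 2√(0.0439 × 28.0) = 2.217 m.
Argument (x−vt)/(2√(Dt)) = (14.1 − 15.4)/2.217 = -0.5864; ½·erfc(-0.5864) = 0.7965.
C = 12.3 × 0.7965 = 9.80 mg/L.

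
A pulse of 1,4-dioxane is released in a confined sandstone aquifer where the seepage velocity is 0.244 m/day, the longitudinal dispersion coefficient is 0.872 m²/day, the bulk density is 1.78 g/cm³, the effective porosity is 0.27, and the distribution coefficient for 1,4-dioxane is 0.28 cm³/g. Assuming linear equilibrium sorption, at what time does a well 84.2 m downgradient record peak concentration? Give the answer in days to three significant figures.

Retardation factor R = 1 + ρ_b·K_d/n = 1 + 1.78 × 0.28/0.27 = 2.846.
Sorption retards both mechanisms: v_R = v/R = 0.08573 m/day, D_R = D/R = 0.3064 m²/day.
Peak time from v_R²t² + 2D_R t − x² = 0: t = (√(D_R² + v_R²x²) − D_R)/v_R².
√(D_R² + v_R²x²) = √(0.3064² + 0.08573² × 84.2²) = 7.225; v_R² = 0.007350.
t = (7.225 − 0.3064)/0.007350 = 941 days.

941 days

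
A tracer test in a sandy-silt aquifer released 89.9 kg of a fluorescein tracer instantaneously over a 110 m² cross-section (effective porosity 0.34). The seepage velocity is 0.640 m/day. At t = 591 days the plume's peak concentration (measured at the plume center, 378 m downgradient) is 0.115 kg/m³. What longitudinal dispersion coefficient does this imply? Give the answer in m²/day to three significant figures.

0.0588 m²/day

At the plume center C_max = M/(n_e·A·√(4πDt)), so D = M²/(4πt·(n_e·A·C_max)²).
n_e·A·C_max = 0.34 × 110 × 0.115 = 4.301 kg/m.
D = 89.9²/(4π × 591 × 4.301²) = 0.0588 m²/day.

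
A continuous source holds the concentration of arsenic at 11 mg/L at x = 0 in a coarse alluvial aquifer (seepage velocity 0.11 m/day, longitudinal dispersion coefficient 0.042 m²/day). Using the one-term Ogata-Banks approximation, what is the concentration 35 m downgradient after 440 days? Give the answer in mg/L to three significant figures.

For a continuous step input, C/C₀ ≈ ½·erfc((x−vt)/(2√(Dt))).
vt = 0.11 × 440 = 48.4 m and 2√(Dt) = 2√(0.042 × 440) = 8.598 m.
Argument (x−vt)/(2√(Dt)) = (35 − 48.4)/8.598 = -1.559; ½·erfc(-1.559) = 0.9863.
C = 11 × 0.9863 = 10.8 mg/L.

10.8 mg/L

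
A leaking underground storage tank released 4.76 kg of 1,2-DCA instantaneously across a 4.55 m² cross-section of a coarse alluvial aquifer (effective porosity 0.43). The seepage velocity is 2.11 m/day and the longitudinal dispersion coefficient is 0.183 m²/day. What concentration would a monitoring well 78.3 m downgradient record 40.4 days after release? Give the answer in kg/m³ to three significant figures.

For an instantaneous plane source, C(x,t) = M/(n_e·A·√(4πDt)) · exp(−(x−vt)²/(4Dt)), with n_e·A the pore (flow) area.
Plume center vt = 2.11 × 40.4 = 85.244 m, so the well at 78.3 m is 6.944 m upgradient of the peak.
√(4πDt) = 9.639 m, giving peak height M/(n_e·A·√(4πDt)) = 4.76/(0.43 × 4.55 × 9.639) = 0.2524 kg/m³.
(x−vt)²/(4Dt) = (-6.944)²/(4 × 0.183 × 40.4) = 1.631; exp(−1.631) = 0.1957.
C = 0.2524 × 0.1957 = 0.0494 kg/m³.

0.0494 kg/m³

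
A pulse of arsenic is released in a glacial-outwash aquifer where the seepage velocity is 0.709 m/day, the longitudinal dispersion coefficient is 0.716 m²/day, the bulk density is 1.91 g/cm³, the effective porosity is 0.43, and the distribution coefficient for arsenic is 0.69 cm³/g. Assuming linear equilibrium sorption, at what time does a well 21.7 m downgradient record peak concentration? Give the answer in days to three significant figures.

Retardation factor R = 1 + ρ_b·K_d/n = 1 + 1.91 × 0.69/0.43 = 4.065.
Sorption retards both mechanisms: v_R = v/R = 0.1744 m/day, D_R = D/R = 0.1761 m²/day.
Peak time from v_R²t² + 2D_R t − x² = 0: t = (√(D_R² + v_R²x²) − D_R)/v_R².
√(D_R² + v_R²x²) = √(0.1761² + 0.1744² × 21.7²) = 3.789; v_R² = 0.03042.
t = (3.789 − 0.1761)/0.03042 = 119 days.

119 days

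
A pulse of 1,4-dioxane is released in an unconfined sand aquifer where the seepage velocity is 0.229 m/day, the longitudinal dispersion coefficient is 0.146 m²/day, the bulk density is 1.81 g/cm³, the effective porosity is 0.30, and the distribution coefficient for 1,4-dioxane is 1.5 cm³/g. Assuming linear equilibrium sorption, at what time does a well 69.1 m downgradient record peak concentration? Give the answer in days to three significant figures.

3000 days

Retardation factor R = 1 + ρ_b·K_d/n = 1 + 1.81 × 1.5/0.30 = 10.05.
Sorption retards both mechanisms: v_R = v/R = 0.02279 m/day, D_R = D/R = 0.01453 m²/day.
Peak time from v_R²t² + 2D_R t − x² = 0: t = (√(D_R² + v_R²x²) − D_R)/v_R².
√(D_R² + v_R²x²) = √(0.01453² + 0.02279² × 69.1²) = 1.575; v_R² = 0.0005194.
t = (1.575 − 0.01453)/0.0005194 = 3000 days.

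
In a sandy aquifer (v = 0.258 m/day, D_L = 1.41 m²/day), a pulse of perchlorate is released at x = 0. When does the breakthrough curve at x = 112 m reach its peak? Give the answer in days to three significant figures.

413 days

For the 1D instantaneous-source solution, setting ∂C/∂t = 0 at fixed x gives v²t² + 2Dt − x² = 0, so t = (√(D² + v²x²) − D)/v².
√(D² + v²x²) = √(1.41² + 0.258² × 112²) = 28.93; v² = 0.066564.
t = (28.93 − 1.41)/0.066564 = 413 days (vs. the pure-advection estimate x/v = 434 d).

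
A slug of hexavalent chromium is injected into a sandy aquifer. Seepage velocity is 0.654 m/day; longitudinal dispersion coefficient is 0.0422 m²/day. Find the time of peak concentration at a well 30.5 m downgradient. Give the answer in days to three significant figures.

For the 1D instantaneous-source solution, setting ∂C/∂t = 0 at fixed x gives v²t² + 2Dt − x² = 0, so t = (√(D² + v²x²) − D)/v².
√(D² + v²x²) = √(0.0422² + 0.654² × 30.5²) = 19.95; v² = 0.427716.
t = (19.95 − 0.0422)/0.427716 = 46.5 days (vs. the pure-advection estimate x/v = 46.6 d).

46.5 days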